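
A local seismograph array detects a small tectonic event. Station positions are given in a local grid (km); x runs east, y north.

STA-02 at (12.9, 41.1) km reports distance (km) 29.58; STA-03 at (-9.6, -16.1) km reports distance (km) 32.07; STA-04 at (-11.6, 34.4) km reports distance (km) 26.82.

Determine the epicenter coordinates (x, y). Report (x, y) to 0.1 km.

4.3 km east, 12.8 km north

Circle about each station: (x − 12.9)² + (y − 41.1)² = 29.58²; (x + 9.6)² + (y + 16.1)² = 32.07²; (x + 11.6)² + (y − 34.4)² = 26.82².
Subtracting pairs of circle equations eliminates x²+y² and gives linear equations (the radical axes):
-45.0 x − 114.4 y = -1657.76
-49.0 x − 13.4 y = -382.04
Solving the 2×2 system: x ≈ 4.3, y ≈ 12.8 km.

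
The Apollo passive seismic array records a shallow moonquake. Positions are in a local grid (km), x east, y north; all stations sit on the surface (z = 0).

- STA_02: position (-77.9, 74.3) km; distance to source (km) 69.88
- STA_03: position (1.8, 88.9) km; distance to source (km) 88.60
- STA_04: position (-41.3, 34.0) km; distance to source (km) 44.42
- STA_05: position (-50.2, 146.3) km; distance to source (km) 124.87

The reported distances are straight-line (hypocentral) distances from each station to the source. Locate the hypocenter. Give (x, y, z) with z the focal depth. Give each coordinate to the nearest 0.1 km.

Each station gives a sphere (x−x_i)² + (y−y_i)² + z² = d_i² (stations at z=0).
Subtracting the STA_02 sphere from STA_03 and STA_04: z² cancels, leaving linear equations in x and y:
159.4 x + 29.2 y = -6649.20
73.2 x − 80.6 y = -5817.13
Solving: x ≈ -47.099, y ≈ 29.398 km (keep extra digits for the depth step; rounded: -47.1, 29.4).
Then from the STA_02 sphere: z² = 69.88² − (x + 77.9)² − (y − 74.3)² with x = -47.099, y = 29.398, so z ≈ 43.799 ≈ 43.8 km.
Check against STA_05 (with the unrounded solution): distance 124.88 ≈ 124.87 km. ✓

(-47.1, 29.4, 43.8)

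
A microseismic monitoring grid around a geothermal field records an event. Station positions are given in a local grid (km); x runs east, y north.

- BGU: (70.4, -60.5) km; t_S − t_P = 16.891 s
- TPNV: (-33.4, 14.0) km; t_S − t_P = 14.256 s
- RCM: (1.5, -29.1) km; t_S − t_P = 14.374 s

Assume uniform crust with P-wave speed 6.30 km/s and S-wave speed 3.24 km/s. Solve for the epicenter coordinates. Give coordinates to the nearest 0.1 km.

54.2 km east, 51.0 km north

Distance from S−P lag: d = Δt · v_P v_S / (v_P − v_S) = Δt · (6.30·3.24)/(6.30−3.24) ≈ 6.6706·Δt.
So d_BGU = 112.67, d_TPNV = 95.10, d_RCM = 95.88 km.
Circle about each station: (x − 70.4)² + (y + 60.5)² = 112.67²; (x + 33.4)² + (y − 14.0)² = 95.10²; (x − 1.5)² + (y + 29.1)² = 95.88².
Subtracting the BGU equation from the TPNV and RCM equations removes the quadratic terms:
-207.6 x + 149.0 y = -3654.33
-137.8 x + 62.8 y = -4265.80
Solving the 2×2 system: x ≈ 54.2, y ≈ 51.0 km.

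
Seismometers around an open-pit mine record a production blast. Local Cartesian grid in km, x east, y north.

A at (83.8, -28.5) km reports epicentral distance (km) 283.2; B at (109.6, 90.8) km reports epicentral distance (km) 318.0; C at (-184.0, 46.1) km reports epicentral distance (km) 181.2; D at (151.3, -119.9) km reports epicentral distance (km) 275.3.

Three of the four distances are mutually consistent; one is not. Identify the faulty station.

A

Solve using three stations at a time. Using B, C, D (subtract circle equations pairwise → linear system) gives (x, y) ≈ (-124.0, -125.0).
Distances from that point to each station vs reported:
  A: calculated 229.2 vs reported 283.2 → residual 54.0 km
  B: calculated 318.1 vs reported 318.0 → residual 0.1 km
  C: calculated 181.3 vs reported 181.2 → residual 0.1 km
  D: calculated 275.4 vs reported 275.3 → residual 0.1 km
B, C, D are mutually consistent (residuals ≈ 0); A is off by 54.0 km.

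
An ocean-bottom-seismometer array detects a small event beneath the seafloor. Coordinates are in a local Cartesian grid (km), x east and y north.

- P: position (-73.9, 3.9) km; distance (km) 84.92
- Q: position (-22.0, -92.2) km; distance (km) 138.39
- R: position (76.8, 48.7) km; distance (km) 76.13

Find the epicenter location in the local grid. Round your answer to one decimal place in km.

Circle about each station: (x + 73.9)² + (y − 3.9)² = 84.92²; (x + 22.0)² + (y + 92.2)² = 138.39²; (x − 76.8)² + (y − 48.7)² = 76.13².
Subtracting pairs of circle equations eliminates x²+y² and gives linear equations (the radical axes):
103.8 x − 192.2 y = -8431.97
301.4 x + 89.6 y = 4209.14
Solving the 2×2 system: x ≈ 0.8, y ≈ 44.3 km.

x ≈ 0.8 km, y ≈ 44.3 km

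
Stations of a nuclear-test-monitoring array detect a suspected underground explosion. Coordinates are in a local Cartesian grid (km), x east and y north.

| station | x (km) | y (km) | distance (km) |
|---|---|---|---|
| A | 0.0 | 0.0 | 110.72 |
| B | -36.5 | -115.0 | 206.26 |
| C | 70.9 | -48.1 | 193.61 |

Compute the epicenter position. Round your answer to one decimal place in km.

Circle about each station: x² + y² = 110.72²; (x + 36.5)² + (y + 115.0)² = 206.26²; (x − 70.9)² + (y + 48.1)² = 193.61².
Subtracting the A equation from the B and C equations removes the quadratic terms:
-73.0 x − 230.0 y = -15727.02
141.8 x − 96.2 y = -17885.49
Solving the 2×2 system: x ≈ -65.6, y ≈ 89.2 km.
Check against A (with the unrounded x, y): √(x²+y²) = 110.74 ≈ 110.72 km. ✓

(-65.6, 89.2)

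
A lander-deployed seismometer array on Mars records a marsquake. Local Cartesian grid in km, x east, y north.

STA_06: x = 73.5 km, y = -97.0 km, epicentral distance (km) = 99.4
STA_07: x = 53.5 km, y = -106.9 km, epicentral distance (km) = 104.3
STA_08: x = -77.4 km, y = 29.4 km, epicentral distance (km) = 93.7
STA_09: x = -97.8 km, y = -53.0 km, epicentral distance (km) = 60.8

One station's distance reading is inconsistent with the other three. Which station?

STA_06

Solve using three stations at a time. Using STA_07, STA_08, STA_09 (subtract circle equations pairwise → linear system) gives (x, y) ≈ (-37.1, -55.2).
Distances from that point to each station vs reported:
  STA_06: calculated 118.2 vs reported 99.4 → residual 18.8 km
  STA_07: calculated 104.3 vs reported 104.3 → residual 0.0 km
  STA_08: calculated 93.7 vs reported 93.7 → residual 0.0 km
  STA_09: calculated 60.8 vs reported 60.8 → residual 0.0 km
STA_07, STA_08, STA_09 are mutually consistent (residuals ≈ 0); STA_06 is off by 18.8 km.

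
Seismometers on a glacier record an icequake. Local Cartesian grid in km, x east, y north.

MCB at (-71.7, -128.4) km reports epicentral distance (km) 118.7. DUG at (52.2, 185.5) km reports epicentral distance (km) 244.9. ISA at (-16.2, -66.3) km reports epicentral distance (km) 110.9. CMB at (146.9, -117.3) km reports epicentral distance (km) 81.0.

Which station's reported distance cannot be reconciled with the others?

MCB

Solve using three stations at a time. Using DUG, ISA, CMB (subtract circle equations pairwise → linear system) gives (x, y) ≈ (94.2, -55.8).
Distances from that point to each station vs reported:
  MCB: calculated 181.1 vs reported 118.7 → residual 62.4 km
  DUG: calculated 244.9 vs reported 244.9 → residual 0.0 km
  ISA: calculated 110.9 vs reported 110.9 → residual 0.0 km
  CMB: calculated 81.0 vs reported 81.0 → residual 0.0 km
DUG, ISA, CMB are mutually consistent (residuals ≈ 0); MCB is off by 62.4 km.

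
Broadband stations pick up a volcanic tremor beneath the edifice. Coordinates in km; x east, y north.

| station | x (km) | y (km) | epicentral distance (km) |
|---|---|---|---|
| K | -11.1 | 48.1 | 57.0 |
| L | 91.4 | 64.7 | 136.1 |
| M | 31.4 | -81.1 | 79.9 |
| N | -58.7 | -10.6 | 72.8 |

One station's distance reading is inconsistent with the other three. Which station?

Solve using three stations at a time. Using K, M, N (subtract circle equations pairwise → linear system) gives (x, y) ≈ (13.7, -3.2).
Distances from that point to each station vs reported:
  K: calculated 57.0 vs reported 57.0 → residual 0.0 km
  L: calculated 103.2 vs reported 136.1 → residual 32.9 km
  M: calculated 79.9 vs reported 79.9 → residual 0.0 km
  N: calculated 72.8 vs reported 72.8 → residual 0.0 km
K, M, N are mutually consistent (residuals ≈ 0); L is off by 32.9 km.

L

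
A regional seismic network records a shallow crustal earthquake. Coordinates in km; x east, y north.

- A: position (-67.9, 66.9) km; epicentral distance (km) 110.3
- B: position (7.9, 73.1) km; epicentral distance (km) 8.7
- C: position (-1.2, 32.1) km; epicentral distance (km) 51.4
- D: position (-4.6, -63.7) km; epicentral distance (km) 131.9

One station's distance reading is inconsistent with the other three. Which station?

Solve using three stations at a time. Using A, C, D (subtract circle equations pairwise → linear system) gives (x, y) ≈ (42.1, 59.6).
Distances from that point to each station vs reported:
  A: calculated 110.3 vs reported 110.3 → residual 0.0 km
  B: calculated 36.8 vs reported 8.7 → residual 28.1 km
  C: calculated 51.3 vs reported 51.4 → residual 0.1 km
  D: calculated 131.9 vs reported 131.9 → residual 0.0 km
A, C, D are mutually consistent (residuals ≈ 0); B is off by 28.1 km.

B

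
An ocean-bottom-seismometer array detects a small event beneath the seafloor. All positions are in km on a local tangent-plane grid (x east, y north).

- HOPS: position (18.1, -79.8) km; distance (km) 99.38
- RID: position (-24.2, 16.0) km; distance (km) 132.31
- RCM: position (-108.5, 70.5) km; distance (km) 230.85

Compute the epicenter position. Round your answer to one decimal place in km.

x ≈ 101.4 km, y ≈ -25.6 km

Circle about each station: (x − 18.1)² + (y + 79.8)² = 99.38²; (x + 24.2)² + (y − 16.0)² = 132.31²; (x + 108.5)² + (y − 70.5)² = 230.85².
Subtracting the HOPS equation from the RID and RCM equations removes the quadratic terms:
-84.6 x + 191.6 y = -13483.56
-253.2 x + 300.6 y = -33368.49
Solving the 2×2 system: x ≈ 101.4, y ≈ -25.6 km.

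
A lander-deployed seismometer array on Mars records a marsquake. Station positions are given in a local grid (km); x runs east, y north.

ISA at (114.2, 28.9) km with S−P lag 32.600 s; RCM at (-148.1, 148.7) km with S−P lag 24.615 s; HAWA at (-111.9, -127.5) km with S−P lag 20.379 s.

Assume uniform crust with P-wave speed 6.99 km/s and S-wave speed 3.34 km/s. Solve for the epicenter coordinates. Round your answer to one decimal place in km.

Distance from S−P lag: d = Δt · v_P v_S / (v_P − v_S) = Δt · (6.99·3.34)/(6.99−3.34) ≈ 6.3963·Δt.
So d_ISA = 208.52, d_RCM = 157.45, d_HAWA = 130.35 km.
Circle about each station: (x − 114.2)² + (y − 28.9)² = 208.52²; (x + 148.1)² + (y − 148.7)² = 157.45²; (x + 111.9)² + (y + 127.5)² = 130.35².
Subtracting the ISA equation from the RCM and HAWA equations removes the quadratic terms:
-524.6 x + 239.6 y = 48858.54
-452.2 x − 312.8 y = 41390.48
Solving the 2×2 system: x ≈ -92.5, y ≈ 1.4 km.
Check against ISA (with the unrounded x, y): √((x − 114.2)²+(y − 28.9)²) = 208.52 ≈ 208.52 km. ✓

x ≈ -92.5 km, y ≈ 1.4 km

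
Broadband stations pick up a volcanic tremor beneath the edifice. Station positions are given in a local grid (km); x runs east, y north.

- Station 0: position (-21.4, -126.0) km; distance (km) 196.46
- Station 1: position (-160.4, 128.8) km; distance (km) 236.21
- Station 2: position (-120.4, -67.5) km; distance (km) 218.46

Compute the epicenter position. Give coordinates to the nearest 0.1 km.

Circle about each station: (x + 21.4)² + (y + 126.0)² = 196.46²; (x + 160.4)² + (y − 128.8)² = 236.21²; (x + 120.4)² + (y + 67.5)² = 218.46².
Subtracting the Station 0 equation from the Station 1 and Station 2 equations removes the quadratic terms:
-278.0 x + 509.6 y = 8785.01
-198.0 x + 117.0 y = -6409.79
Solving the 2×2 system: x ≈ 62.8, y ≈ 51.5 km.

(62.8, 51.5)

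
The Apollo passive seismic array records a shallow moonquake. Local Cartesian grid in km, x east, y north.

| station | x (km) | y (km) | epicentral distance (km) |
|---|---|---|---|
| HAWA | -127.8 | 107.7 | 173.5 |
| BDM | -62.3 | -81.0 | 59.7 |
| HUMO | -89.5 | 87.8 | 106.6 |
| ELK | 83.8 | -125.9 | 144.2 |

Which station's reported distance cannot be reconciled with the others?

Solve using three stations at a time. Using HAWA, BDM, ELK (subtract circle equations pairwise → linear system) gives (x, y) ≈ (-26.6, -33.2).
Distances from that point to each station vs reported:
  HAWA: calculated 173.5 vs reported 173.5 → residual 0.0 km
  BDM: calculated 59.6 vs reported 59.7 → residual 0.1 km
  HUMO: calculated 136.4 vs reported 106.6 → residual 29.8 km
  ELK: calculated 144.2 vs reported 144.2 → residual 0.0 km
HAWA, BDM, ELK are mutually consistent (residuals ≈ 0); HUMO is off by 29.8 km.

HUMO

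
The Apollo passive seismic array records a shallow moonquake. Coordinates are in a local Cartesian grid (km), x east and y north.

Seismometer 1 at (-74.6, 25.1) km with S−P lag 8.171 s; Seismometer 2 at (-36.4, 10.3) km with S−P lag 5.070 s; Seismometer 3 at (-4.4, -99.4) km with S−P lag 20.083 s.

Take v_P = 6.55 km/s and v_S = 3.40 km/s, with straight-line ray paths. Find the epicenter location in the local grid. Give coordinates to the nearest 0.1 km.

Distance from S−P lag: d = Δt · v_P v_S / (v_P − v_S) = Δt · (6.55·3.40)/(6.55−3.40) ≈ 7.0698·Δt.
So d_Seismometer 1 = 57.77, d_Seismometer 2 = 35.84, d_Seismometer 3 = 141.98 km.
Circle about each station: (x + 74.6)² + (y − 25.1)² = 57.77²; (x + 36.4)² + (y − 10.3)² = 35.84²; (x + 4.4)² + (y + 99.4)² = 141.98².
Subtracting pairs of circle equations eliminates x²+y² and gives linear equations (the radical axes):
76.4 x − 29.6 y = -2711.25
140.4 x − 249.0 y = -13116.40
Solving the 2×2 system: x ≈ -19.3, y ≈ 41.8 km.
Check against Seismometer 1 (with the unrounded x, y): √((x + 74.6)²+(y − 25.1)²) = 57.77 ≈ 57.77 km. ✓

x ≈ -19.3 km, y ≈ 41.8 km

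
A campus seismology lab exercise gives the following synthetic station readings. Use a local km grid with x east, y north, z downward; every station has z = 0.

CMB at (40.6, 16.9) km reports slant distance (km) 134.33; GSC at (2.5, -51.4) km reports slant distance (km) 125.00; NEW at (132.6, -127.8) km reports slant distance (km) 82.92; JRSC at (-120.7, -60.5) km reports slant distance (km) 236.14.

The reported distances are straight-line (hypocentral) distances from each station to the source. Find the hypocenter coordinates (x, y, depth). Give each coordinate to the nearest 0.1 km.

Each station gives a sphere (x−x_i)² + (y−y_i)² + z² = d_i² (stations at z=0).
Subtracting the CMB sphere from GSC and NEW: z² cancels, leaving linear equations in x and y:
-76.2 x − 136.6 y = 3133.79
184.0 x − 289.4 y = 43150.45
Solving: x ≈ 105.696, y ≈ -81.902 km (keep extra digits for the depth step; rounded: 105.7, -81.9).
Then from the CMB sphere: z² = 134.33² − (x − 40.6)² − (y − 16.9)² with x = 105.696, y = -81.902, so z ≈ 63.602 ≈ 63.6 km.

(105.7, -81.9, 63.6)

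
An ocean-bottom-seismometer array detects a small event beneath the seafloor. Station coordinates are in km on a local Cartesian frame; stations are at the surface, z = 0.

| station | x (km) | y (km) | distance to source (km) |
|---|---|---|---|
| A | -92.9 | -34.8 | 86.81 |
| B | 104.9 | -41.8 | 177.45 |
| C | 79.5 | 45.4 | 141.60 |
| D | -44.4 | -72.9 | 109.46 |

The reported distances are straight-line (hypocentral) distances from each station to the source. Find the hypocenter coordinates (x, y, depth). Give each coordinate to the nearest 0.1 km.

Each station gives a sphere (x−x_i)² + (y−y_i)² + z² = d_i² (stations at z=0).
Subtracting the A sphere from B and C: z² cancels, leaving linear equations in x and y:
395.6 x − 14.0 y = -21042.73
344.8 x + 160.4 y = -13974.62
Solving: x ≈ -52.297, y ≈ 25.295 km (keep extra digits for the depth step; rounded: -52.3, 25.3).
Then from the A sphere: z² = 86.81² − (x + 92.9)² − (y + 34.8)² with x = -52.297, y = 25.295, so z ≈ 47.707 ≈ 47.7 km.

(-52.3, 25.3, 47.7)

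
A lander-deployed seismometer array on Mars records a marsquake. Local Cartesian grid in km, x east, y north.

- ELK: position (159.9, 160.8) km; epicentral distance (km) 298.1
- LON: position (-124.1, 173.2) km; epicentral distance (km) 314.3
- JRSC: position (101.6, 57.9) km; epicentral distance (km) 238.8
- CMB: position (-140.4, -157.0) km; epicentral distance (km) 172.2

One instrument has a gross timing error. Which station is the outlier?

Solve using three stations at a time. Using ELK, LON, CMB (subtract circle equations pairwise → linear system) gives (x, y) ≈ (23.5, -104.3).
Distances from that point to each station vs reported:
  ELK: calculated 298.1 vs reported 298.1 → residual 0.0 km
  LON: calculated 314.3 vs reported 314.3 → residual 0.0 km
  JRSC: calculated 180.0 vs reported 238.8 → residual 58.8 km
  CMB: calculated 172.2 vs reported 172.2 → residual 0.0 km
ELK, LON, CMB are mutually consistent (residuals ≈ 0); JRSC is off by 58.8 km.

JRSC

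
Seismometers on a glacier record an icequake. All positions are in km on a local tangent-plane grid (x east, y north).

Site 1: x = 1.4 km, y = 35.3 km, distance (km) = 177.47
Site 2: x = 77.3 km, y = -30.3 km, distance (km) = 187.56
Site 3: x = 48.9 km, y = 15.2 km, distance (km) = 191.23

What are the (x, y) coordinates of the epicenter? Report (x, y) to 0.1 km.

Circle about each station: (x − 1.4)² + (y − 35.3)² = 177.47²; (x − 77.3)² + (y + 30.3)² = 187.56²; (x − 48.9)² + (y − 15.2)² = 191.23².
Subtracting pairs of circle equations eliminates x²+y² and gives linear equations (the radical axes):
151.8 x − 131.2 y = 1962.18
95.0 x − 40.2 y = -3699.11
Solving the 2×2 system: x ≈ -88.7, y ≈ -117.6 km.

(-88.7, -117.6)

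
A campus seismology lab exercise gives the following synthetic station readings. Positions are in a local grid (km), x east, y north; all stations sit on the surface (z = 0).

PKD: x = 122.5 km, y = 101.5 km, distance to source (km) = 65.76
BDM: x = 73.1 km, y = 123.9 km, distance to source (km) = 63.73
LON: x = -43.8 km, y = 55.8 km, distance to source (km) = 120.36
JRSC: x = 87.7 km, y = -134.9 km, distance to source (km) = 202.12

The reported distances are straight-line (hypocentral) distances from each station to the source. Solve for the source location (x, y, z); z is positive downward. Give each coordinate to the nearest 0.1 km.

Each station gives a sphere (x−x_i)² + (y−y_i)² + z² = d_i² (stations at z=0).
Subtracting the PKD sphere from BDM and LON: z² cancels, leaving linear equations in x and y:
-98.8 x + 44.8 y = -4350.82
-332.6 x − 91.4 y = -30438.57
Solving: x ≈ 73.600, y ≈ 65.198 km (keep extra digits for the depth step; rounded: 73.6, 65.2).
Then from the PKD sphere: z² = 65.76² − (x − 122.5)² − (y − 101.5)² with x = 73.600, y = 65.198, so z ≈ 24.806 ≈ 24.8 km.

(73.6, 65.2, 24.8)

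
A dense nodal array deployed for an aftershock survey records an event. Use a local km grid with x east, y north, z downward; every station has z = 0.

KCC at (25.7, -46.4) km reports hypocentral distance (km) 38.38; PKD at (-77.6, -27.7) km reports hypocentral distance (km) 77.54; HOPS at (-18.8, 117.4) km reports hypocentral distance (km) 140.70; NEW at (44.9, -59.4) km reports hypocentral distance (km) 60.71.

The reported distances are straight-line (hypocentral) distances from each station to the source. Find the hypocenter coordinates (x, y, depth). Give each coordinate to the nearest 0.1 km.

(-1.2, -21.7, 11.8)

Each station gives a sphere (x−x_i)² + (y−y_i)² + z² = d_i² (stations at z=0).
Subtracting the KCC sphere from PKD and HOPS: z² cancels, leaving linear equations in x and y:
-206.6 x + 37.4 y = -563.83
-89.0 x + 327.6 y = -7000.72
Solving: x ≈ -1.198, y ≈ -21.695 km (keep extra digits for the depth step; rounded: -1.2, -21.7).
Then from the KCC sphere: z² = 38.38² − (x − 25.7)² − (y + 46.4)² with x = -1.198, y = -21.695, so z ≈ 11.798 ≈ 11.8 km.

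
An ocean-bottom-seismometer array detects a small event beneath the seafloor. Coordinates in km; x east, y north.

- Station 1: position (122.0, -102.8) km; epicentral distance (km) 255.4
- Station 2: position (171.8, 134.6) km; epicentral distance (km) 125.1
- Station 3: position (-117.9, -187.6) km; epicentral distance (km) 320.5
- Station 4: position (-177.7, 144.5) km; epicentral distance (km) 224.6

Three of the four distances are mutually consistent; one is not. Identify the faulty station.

Solve using three stations at a time. Using Station 1, Station 2, Station 4 (subtract circle equations pairwise → linear system) gives (x, y) ≈ (46.9, 141.3).
Distances from that point to each station vs reported:
  Station 1: calculated 255.4 vs reported 255.4 → residual 0.0 km
  Station 2: calculated 125.1 vs reported 125.1 → residual 0.0 km
  Station 3: calculated 367.9 vs reported 320.5 → residual 47.4 km
  Station 4: calculated 224.6 vs reported 224.6 → residual 0.0 km
Station 1, Station 2, Station 4 are mutually consistent (residuals ≈ 0); Station 3 is off by 47.4 km.

Station 3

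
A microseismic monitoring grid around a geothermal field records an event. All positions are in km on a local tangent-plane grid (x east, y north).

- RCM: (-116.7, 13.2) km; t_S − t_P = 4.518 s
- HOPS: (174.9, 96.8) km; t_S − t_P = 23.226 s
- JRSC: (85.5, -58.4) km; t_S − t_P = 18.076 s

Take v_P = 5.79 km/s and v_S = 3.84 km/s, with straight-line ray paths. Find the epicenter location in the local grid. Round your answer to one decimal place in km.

-86.6 km east, 55.0 km north

Distance from S−P lag: d = Δt · v_P v_S / (v_P − v_S) = Δt · (5.79·3.84)/(5.79−3.84) ≈ 11.4018·Δt.
So d_RCM = 51.51, d_HOPS = 264.82, d_JRSC = 206.10 km.
Circle about each station: (x + 116.7)² + (y − 13.2)² = 51.51²; (x − 174.9)² + (y − 96.8)² = 264.82²; (x − 85.5)² + (y + 58.4)² = 206.10².
Subtracting the RCM equation from the HOPS and JRSC equations removes the quadratic terms:
583.2 x + 167.2 y = -41309.23
404.4 x − 143.2 y = -42896.25
Solving the 2×2 system: x ≈ -86.6, y ≈ 55.0 km.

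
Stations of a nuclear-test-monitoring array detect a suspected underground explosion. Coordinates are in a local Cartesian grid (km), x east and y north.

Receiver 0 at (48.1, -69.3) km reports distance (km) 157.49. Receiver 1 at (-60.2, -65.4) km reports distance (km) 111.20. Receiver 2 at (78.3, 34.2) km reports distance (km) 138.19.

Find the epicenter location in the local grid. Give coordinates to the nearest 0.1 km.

Circle about each station: (x − 48.1)² + (y + 69.3)² = 157.49²; (x + 60.2)² + (y + 65.4)² = 111.20²; (x − 78.3)² + (y − 34.2)² = 138.19².
Subtracting the Receiver 0 equation from the Receiver 1 and Receiver 2 equations removes the quadratic terms:
-216.6 x + 7.8 y = 13222.76
60.4 x + 207.0 y = 5891.05
Solving the 2×2 system: x ≈ -59.4, y ≈ 45.8 km.
Check against Receiver 0 (with the unrounded x, y): √((x − 48.1)²+(y + 69.3)²) = 157.49 ≈ 157.49 km. ✓

(-59.4, 45.8)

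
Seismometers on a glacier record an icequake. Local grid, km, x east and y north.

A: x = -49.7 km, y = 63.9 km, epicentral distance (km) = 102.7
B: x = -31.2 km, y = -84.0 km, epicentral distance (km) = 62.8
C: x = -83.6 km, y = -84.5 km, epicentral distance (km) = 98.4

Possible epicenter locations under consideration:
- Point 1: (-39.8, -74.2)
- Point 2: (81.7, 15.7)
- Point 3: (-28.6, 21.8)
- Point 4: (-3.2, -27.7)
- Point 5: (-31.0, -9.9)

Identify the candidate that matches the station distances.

Point 4

For each candidate, compare |candidate − station| to the reported distance:
Point 1: residuals A 35.8, B 49.8, C 53.4 → max 53.4 km
Point 2: residuals A 37.3, B 87.8, C 94.9 → max 94.9 km
Point 3: residuals A 55.6, B 43.0, C 21.3 → max 55.6 km
Point 4: residuals A 0.0, B 0.1, C 0.0 → max 0.1 km
Point 5: residuals A 26.6, B 11.3, C 7.1 → max 26.6 km
Only Point 4 has all residuals ≈ 0.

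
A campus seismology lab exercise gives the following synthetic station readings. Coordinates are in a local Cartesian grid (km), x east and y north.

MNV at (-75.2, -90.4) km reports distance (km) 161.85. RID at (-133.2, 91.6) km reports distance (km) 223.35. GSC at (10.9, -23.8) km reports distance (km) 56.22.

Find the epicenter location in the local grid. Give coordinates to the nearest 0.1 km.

Circle about each station: (x + 75.2)² + (y + 90.4)² = 161.85²; (x + 133.2)² + (y − 91.6)² = 223.35²; (x − 10.9)² + (y + 23.8)² = 56.22².
Subtracting pairs of circle equations eliminates x²+y² and gives linear equations (the radical axes):
-116.0 x + 364.0 y = -11384.20
172.2 x + 133.2 y = 9892.78
Solving the 2×2 system: x ≈ 65.5, y ≈ -10.4 km.
Check against MNV (with the unrounded x, y): √((x + 75.2)²+(y + 90.4)²) = 161.85 ≈ 161.85 km. ✓

65.5 km east, -10.4 km north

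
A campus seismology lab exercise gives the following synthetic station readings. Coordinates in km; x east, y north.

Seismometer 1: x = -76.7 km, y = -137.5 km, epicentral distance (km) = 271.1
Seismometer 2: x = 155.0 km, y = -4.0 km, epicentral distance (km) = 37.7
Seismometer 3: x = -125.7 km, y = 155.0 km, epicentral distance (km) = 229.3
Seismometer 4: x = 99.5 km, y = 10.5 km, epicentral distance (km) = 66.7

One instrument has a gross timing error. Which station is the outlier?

Seismometer 2

Solve using three stations at a time. Using Seismometer 1, Seismometer 3, Seismometer 4 (subtract circle equations pairwise → linear system) gives (x, y) ≈ (89.7, 76.5).
Distances from that point to each station vs reported:
  Seismometer 1: calculated 271.1 vs reported 271.1 → residual 0.0 km
  Seismometer 2: calculated 103.6 vs reported 37.7 → residual 65.9 km
  Seismometer 3: calculated 229.3 vs reported 229.3 → residual 0.0 km
  Seismometer 4: calculated 66.7 vs reported 66.7 → residual 0.0 km
Seismometer 1, Seismometer 3, Seismometer 4 are mutually consistent (residuals ≈ 0); Seismometer 2 is off by 65.9 km.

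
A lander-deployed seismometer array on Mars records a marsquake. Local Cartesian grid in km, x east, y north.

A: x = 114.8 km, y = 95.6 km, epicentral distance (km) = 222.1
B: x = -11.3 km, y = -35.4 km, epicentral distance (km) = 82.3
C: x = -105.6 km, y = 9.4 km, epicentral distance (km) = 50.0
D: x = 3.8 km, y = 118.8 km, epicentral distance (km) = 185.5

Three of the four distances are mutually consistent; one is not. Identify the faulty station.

Solve using three stations at a time. Using B, C, D (subtract circle equations pairwise → linear system) gives (x, y) ≈ (-93.5, -39.1).
Distances from that point to each station vs reported:
  A: calculated 248.1 vs reported 222.1 → residual 26.0 km
  B: calculated 82.3 vs reported 82.3 → residual 0.0 km
  C: calculated 50.0 vs reported 50.0 → residual 0.0 km
  D: calculated 185.5 vs reported 185.5 → residual 0.0 km
B, C, D are mutually consistent (residuals ≈ 0); A is off by 26.0 km.

A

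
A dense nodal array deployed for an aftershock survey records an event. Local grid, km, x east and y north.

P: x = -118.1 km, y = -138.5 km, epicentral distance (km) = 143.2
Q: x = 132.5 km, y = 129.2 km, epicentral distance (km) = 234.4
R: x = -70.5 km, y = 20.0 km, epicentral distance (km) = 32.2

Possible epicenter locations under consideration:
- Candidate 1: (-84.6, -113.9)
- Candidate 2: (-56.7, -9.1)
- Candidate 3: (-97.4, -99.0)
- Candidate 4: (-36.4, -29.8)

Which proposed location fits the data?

Candidate 2

For each candidate, compare |candidate − station| to the reported distance:
Candidate 1: residuals P 101.6, Q 91.5, R 102.4 → max 102.4 km
Candidate 2: residuals P 0.0, Q 0.0, R 0.0 → max 0.0 km
Candidate 3: residuals P 98.6, Q 89.5, R 89.8 → max 98.6 km
Candidate 4: residuals P 7.2, Q 2.4, R 28.2 → max 28.2 km
Only Candidate 2 has all residuals ≈ 0.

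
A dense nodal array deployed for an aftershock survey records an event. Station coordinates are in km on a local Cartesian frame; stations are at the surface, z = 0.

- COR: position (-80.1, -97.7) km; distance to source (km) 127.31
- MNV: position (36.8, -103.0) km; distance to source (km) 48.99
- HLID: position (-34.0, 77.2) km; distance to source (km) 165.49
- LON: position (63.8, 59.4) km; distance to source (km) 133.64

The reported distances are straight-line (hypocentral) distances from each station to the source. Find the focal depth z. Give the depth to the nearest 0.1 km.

Each station gives a sphere (x−x_i)² + (y−y_i)² + z² = d_i² (stations at z=0).
Subtracting the COR sphere from MNV and HLID: z² cancels, leaving linear equations in x and y:
233.8 x − 10.6 y = 9809.76
92.2 x + 349.8 y = -20024.56
Solving: x ≈ 38.898, y ≈ -67.498 km (keep extra digits for the depth step; rounded: 38.9, -67.5).
Then from the COR sphere: z² = 127.31² − (x + 80.1)² − (y + 97.7)² with x = 38.898, y = -67.498, so z ≈ 33.692 ≈ 33.7 km.

33.7 km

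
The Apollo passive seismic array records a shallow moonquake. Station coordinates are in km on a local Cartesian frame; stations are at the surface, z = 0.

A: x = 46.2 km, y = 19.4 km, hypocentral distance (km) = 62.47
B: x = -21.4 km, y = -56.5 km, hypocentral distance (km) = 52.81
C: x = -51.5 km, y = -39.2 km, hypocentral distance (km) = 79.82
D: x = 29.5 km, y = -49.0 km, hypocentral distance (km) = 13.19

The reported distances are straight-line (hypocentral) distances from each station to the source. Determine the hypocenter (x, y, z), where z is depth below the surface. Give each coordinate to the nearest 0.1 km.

Each station gives a sphere (x−x_i)² + (y−y_i)² + z² = d_i² (stations at z=0).
Subtracting the A sphere from B and C: z² cancels, leaving linear equations in x and y:
-135.2 x − 151.8 y = 2253.01
-195.4 x − 117.2 y = -790.64
Solving: x ≈ 27.799, y ≈ -39.601 km (keep extra digits for the depth step; rounded: 27.8, -39.6).
Then from the A sphere: z² = 62.47² − (x − 46.2)² − (y − 19.4)² with x = 27.799, y = -39.601, so z ≈ 9.099 ≈ 9.1 km.

(27.8, -39.6, 9.1)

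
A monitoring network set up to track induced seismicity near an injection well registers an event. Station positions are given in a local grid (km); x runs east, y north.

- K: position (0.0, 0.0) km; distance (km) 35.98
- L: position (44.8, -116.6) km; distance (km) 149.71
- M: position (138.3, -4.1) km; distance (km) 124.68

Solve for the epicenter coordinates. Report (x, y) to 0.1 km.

Circle about each station: x² + y² = 35.98²; (x − 44.8)² + (y + 116.6)² = 149.71²; (x − 138.3)² + (y + 4.1)² = 124.68².
Subtracting pairs of circle equations eliminates x²+y² and gives linear equations (the radical axes):
89.6 x − 233.2 y = -5515.92
276.6 x − 8.2 y = 4893.16
Solving the 2×2 system: x ≈ 18.6, y ≈ 30.8 km.

x ≈ 18.6 km, y ≈ 30.8 km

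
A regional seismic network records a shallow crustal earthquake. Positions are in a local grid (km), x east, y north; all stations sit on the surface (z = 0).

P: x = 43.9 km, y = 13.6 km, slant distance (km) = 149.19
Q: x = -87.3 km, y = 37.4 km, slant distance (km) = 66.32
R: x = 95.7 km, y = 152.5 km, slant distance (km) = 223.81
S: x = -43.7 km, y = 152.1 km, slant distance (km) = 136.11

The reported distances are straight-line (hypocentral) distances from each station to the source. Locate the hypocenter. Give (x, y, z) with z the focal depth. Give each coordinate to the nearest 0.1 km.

Each station gives a sphere (x−x_i)² + (y−y_i)² + z² = d_i² (stations at z=0).
Subtracting the P sphere from Q and R: z² cancels, leaving linear equations in x and y:
-262.4 x + 47.6 y = 24767.19
103.6 x + 277.8 y = 2469.31
Solving: x ≈ -86.896, y ≈ 41.295 km (keep extra digits for the depth step; rounded: -86.9, 41.3).
Then from the P sphere: z² = 149.19² − (x − 43.9)² − (y − 13.6)² with x = -86.896, y = 41.295, so z ≈ 66.205 ≈ 66.2 km.

(-86.9, 41.3, 66.2)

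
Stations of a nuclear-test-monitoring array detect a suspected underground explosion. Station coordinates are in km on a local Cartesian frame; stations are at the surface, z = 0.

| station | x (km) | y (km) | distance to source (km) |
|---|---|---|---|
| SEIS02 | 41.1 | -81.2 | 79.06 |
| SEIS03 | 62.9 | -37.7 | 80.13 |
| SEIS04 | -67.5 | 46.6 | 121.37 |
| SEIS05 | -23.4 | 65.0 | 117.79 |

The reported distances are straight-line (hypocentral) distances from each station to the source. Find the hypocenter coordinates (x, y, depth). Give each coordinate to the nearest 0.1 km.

x ≈ 2.9 km, y ≈ -36.8 km, depth ≈ 53.1 km

Each station gives a sphere (x−x_i)² + (y−y_i)² + z² = d_i² (stations at z=0).
Subtracting the SEIS02 sphere from SEIS03 and SEIS04: z² cancels, leaving linear equations in x and y:
43.6 x + 87.0 y = -3075.28
-217.2 x + 255.6 y = -10035.03
Solving: x ≈ 2.896, y ≈ -36.800 km (keep extra digits for the depth step; rounded: 2.9, -36.8).
Then from the SEIS02 sphere: z² = 79.06² − (x − 41.1)² − (y + 81.2)² with x = 2.896, y = -36.800, so z ≈ 53.100 ≈ 53.1 km.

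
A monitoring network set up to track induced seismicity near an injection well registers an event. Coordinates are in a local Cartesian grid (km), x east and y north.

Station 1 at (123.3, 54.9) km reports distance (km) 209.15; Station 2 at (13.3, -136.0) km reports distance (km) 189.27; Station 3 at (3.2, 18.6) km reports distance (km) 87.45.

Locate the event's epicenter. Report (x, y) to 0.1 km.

-83.9 km east, 26.4 km north

Circle about each station: (x − 123.3)² + (y − 54.9)² = 209.15²; (x − 13.3)² + (y + 136.0)² = 189.27²; (x − 3.2)² + (y − 18.6)² = 87.45².
Subtracting the Station 1 equation from the Station 2 and Station 3 equations removes the quadratic terms:
-220.0 x − 381.8 y = 8376.58
-240.2 x − 72.6 y = 18235.52
Solving the 2×2 system: x ≈ -83.9, y ≈ 26.4 km.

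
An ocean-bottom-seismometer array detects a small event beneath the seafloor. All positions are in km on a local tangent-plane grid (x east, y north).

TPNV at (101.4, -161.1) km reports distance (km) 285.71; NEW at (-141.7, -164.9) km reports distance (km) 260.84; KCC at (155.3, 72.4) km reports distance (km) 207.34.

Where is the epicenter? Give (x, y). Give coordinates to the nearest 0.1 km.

Circle about each station: (x − 101.4)² + (y + 161.1)² = 285.71²; (x + 141.7)² + (y + 164.9)² = 260.84²; (x − 155.3)² + (y − 72.4)² = 207.34².
Subtracting pairs of circle equations eliminates x²+y² and gives linear equations (the radical axes):
-486.2 x − 7.6 y = 24628.43
107.8 x + 467.0 y = 31765.01
Solving the 2×2 system: x ≈ -51.9, y ≈ 80.0 km.
Check against TPNV (with the unrounded x, y): √((x − 101.4)²+(y + 161.1)²) = 285.71 ≈ 285.71 km. ✓

x ≈ -51.9 km, y ≈ 80.0 km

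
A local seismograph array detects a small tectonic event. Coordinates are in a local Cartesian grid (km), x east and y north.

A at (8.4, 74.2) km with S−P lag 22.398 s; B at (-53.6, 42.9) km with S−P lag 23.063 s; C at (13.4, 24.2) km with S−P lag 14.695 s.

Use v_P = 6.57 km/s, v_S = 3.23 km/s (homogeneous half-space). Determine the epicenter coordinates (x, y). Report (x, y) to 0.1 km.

(48.3, -62.4)

Distance from S−P lag: d = Δt · v_P v_S / (v_P − v_S) = Δt · (6.57·3.23)/(6.57−3.23) ≈ 6.3536·Δt.
So d_A = 142.31, d_B = 146.53, d_C = 93.37 km.
Circle about each station: (x − 8.4)² + (y − 74.2)² = 142.31²; (x + 53.6)² + (y − 42.9)² = 146.53²; (x − 13.4)² + (y − 24.2)² = 93.37².
Subtracting the A equation from the B and C equations removes the quadratic terms:
-124.0 x − 62.6 y = -2081.73
10.0 x − 100.0 y = 6723.18
Solving the 2×2 system: x ≈ 48.3, y ≈ -62.4 km.
Check against A (with the unrounded x, y): √((x − 8.4)²+(y − 74.2)²) = 142.31 ≈ 142.31 km. ✓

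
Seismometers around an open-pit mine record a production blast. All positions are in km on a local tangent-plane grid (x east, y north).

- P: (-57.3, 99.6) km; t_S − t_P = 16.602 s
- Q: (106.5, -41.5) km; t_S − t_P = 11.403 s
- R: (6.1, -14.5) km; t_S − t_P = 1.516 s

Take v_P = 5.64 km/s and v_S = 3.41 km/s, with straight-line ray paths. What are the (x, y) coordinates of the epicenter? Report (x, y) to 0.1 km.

(9.2, -27.2)

Distance from S−P lag: d = Δt · v_P v_S / (v_P − v_S) = Δt · (5.64·3.41)/(5.64−3.41) ≈ 8.6244·Δt.
So d_P = 143.18, d_Q = 98.34, d_R = 13.07 km.
Circle about each station: (x + 57.3)² + (y − 99.6)² = 143.18²; (x − 106.5)² + (y + 41.5)² = 98.34²; (x − 6.1)² + (y + 14.5)² = 13.07².
Subtracting the P equation from the Q and R equations removes the quadratic terms:
327.6 x − 282.2 y = 10690.81
126.8 x − 228.2 y = 7373.70
Solving the 2×2 system: x ≈ 9.2, y ≈ -27.2 km.
Check against P (with the unrounded x, y): √((x + 57.3)²+(y − 99.6)²) = 143.18 ≈ 143.18 km. ✓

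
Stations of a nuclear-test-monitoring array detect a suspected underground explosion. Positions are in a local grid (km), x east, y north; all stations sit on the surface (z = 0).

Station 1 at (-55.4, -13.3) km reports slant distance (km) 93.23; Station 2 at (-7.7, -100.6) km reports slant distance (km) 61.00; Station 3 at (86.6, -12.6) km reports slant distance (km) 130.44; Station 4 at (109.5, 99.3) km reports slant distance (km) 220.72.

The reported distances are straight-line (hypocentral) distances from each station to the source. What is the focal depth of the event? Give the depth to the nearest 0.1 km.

Each station gives a sphere (x−x_i)² + (y−y_i)² + z² = d_i² (stations at z=0).
Subtracting the Station 1 sphere from Station 2 and Station 3: z² cancels, leaving linear equations in x and y:
95.4 x − 174.6 y = 11904.43
284.0 x + 1.4 y = -3910.49
Solving: x ≈ -13.397, y ≈ -75.501 km (keep extra digits for the depth step; rounded: -13.4, -75.5).
Then from the Station 1 sphere: z² = 93.23² − (x + 55.4)² − (y + 13.3)² with x = -13.397, y = -75.501, so z ≈ 55.305 ≈ 55.3 km.
Check against Station 4 (with the unrounded solution): distance 220.72 ≈ 220.72 km. ✓

depth ≈ 55.3 km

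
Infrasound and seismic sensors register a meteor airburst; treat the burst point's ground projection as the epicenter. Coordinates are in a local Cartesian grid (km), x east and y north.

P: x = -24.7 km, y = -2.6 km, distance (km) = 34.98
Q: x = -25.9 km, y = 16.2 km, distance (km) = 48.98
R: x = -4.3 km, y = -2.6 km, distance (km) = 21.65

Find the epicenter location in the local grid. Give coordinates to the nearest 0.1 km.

Circle about each station: (x + 24.7)² + (y + 2.6)² = 34.98²; (x + 25.9)² + (y − 16.2)² = 48.98²; (x + 4.3)² + (y + 2.6)² = 21.65².
Subtracting pairs of circle equations eliminates x²+y² and gives linear equations (the radical axes):
-2.4 x + 37.6 y = -859.04
40.8 x + 0.0 y = 163.28
Solving the 2×2 system: x ≈ 4.0, y ≈ -22.6 km.

x ≈ 4.0 km, y ≈ -22.6 km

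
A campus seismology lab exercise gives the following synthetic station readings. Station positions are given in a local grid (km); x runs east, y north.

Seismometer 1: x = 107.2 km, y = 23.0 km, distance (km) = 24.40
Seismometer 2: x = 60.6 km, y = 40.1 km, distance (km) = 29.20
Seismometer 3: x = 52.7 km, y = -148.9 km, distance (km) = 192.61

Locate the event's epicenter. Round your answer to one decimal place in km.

Circle about each station: (x − 107.2)² + (y − 23.0)² = 24.40²; (x − 60.6)² + (y − 40.1)² = 29.20²; (x − 52.7)² + (y + 148.9)² = 192.61².
Subtracting the Seismometer 1 equation from the Seismometer 2 and Seismometer 3 equations removes the quadratic terms:
-93.2 x + 34.2 y = -6997.75
-109.0 x − 343.8 y = -23575.59
Solving the 2×2 system: x ≈ 89.8, y ≈ 40.1 km.

x ≈ 89.8 km, y ≈ 40.1 km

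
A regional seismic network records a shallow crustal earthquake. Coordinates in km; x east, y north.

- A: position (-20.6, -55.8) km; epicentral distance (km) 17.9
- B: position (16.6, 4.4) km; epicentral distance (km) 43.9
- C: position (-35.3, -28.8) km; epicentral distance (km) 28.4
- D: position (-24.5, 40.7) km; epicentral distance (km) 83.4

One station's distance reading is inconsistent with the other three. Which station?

Solve using three stations at a time. Using A, C, D (subtract circle equations pairwise → linear system) gives (x, y) ≈ (-9.8, -41.4).
Distances from that point to each station vs reported:
  A: calculated 18.0 vs reported 17.9 → residual 0.1 km
  B: calculated 52.9 vs reported 43.9 → residual 9.0 km
  C: calculated 28.5 vs reported 28.4 → residual 0.1 km
  D: calculated 83.4 vs reported 83.4 → residual 0.0 km
A, C, D are mutually consistent (residuals ≈ 0); B is off by 9.0 km.

B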